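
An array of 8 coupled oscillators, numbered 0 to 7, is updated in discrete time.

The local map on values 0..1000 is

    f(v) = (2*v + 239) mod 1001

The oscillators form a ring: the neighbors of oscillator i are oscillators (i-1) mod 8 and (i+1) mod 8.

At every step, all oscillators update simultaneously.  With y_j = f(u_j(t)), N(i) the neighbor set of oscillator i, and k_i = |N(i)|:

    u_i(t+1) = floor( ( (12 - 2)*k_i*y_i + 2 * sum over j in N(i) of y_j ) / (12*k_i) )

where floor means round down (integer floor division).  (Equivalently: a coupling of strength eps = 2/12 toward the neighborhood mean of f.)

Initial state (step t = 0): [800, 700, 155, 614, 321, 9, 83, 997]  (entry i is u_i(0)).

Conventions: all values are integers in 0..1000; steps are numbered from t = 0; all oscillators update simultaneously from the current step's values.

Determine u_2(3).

Simulating step by step:
t=0: [800, 700, 155, 614, 321, 9, 83, 997]
t=1: [770, 647, 549, 507, 794, 321, 378, 296]
t=2: [761, 536, 345, 306, 782, 885, 971, 840]
t=3: [735, 399, 870, 853, 739, 87, 226, 843]

Answer: u_2(3) = 870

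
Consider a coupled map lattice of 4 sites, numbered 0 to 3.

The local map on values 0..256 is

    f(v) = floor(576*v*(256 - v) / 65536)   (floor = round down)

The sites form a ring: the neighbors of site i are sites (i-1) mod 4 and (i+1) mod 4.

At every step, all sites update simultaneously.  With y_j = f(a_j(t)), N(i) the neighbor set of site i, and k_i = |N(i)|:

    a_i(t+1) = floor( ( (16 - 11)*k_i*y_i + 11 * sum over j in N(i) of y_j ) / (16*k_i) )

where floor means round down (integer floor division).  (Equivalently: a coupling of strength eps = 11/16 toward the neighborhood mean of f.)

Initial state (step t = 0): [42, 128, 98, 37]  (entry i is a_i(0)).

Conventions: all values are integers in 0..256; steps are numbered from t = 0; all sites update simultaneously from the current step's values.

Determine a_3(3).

Simulating step by step:
t=0: [42, 128, 98, 37]
t=1: [98, 118, 116, 95]
t=2: [137, 140, 139, 137]
t=3: [142, 142, 142, 142]

Answer: a_3(3) = 142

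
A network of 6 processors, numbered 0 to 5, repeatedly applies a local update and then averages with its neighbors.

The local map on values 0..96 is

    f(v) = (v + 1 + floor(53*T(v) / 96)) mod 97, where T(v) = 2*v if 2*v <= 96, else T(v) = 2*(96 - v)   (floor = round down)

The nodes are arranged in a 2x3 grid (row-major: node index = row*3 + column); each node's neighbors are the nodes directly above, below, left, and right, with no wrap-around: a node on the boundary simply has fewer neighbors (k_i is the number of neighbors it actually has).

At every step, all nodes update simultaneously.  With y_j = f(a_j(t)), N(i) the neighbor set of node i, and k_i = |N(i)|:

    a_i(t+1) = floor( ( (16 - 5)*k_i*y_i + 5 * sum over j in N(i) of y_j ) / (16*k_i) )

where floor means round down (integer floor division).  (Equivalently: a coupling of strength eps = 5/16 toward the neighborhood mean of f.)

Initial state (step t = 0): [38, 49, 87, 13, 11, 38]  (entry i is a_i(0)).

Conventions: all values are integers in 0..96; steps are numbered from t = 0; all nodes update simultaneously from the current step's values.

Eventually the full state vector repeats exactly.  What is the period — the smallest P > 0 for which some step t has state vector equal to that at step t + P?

Answer: 3
Key observation: The state at step 18, [35, 50, 49, 19, 56, 37], reappears at step 21 — and no state repeats earlier — so the cycle the system enters has period 3.

Derivation:
t=0: [38, 49, 87, 13, 11, 38]
t=1: [60, 13, 13, 35, 28, 58]
t=2: [18, 28, 24, 60, 51, 15]
t=3: [35, 50, 49, 8, 12, 30]
t=4: [54, 13, 13, 27, 26, 48]
t=5: [16, 28, 24, 48, 47, 16]
t=6: [33, 49, 49, 9, 11, 31]
t=7: [51, 12, 13, 27, 25, 49]
t=8: [15, 26, 23, 48, 45, 15]
t=9: [31, 56, 47, 23, 74, 44]
t=10: [53, 10, 16, 44, 16, 64]
t=11: [20, 22, 27, 69, 35, 12]
t=12: [37, 50, 50, 19, 58, 38]
t=13: [60, 11, 15, 40, 14, 56]
t=14: [19, 23, 26, 63, 32, 12]
t=15: [35, 50, 49, 18, 54, 37]
t=16: [57, 11, 15, 38, 15, 54]
t=17: [19, 23, 26, 60, 33, 12]
t=18: [35, 50, 49, 19, 56, 37]
t=19: [57, 11, 15, 39, 15, 54]
t=20: [19, 23, 26, 62, 33, 12]
t=21: [35, 50, 49, 19, 56, 37]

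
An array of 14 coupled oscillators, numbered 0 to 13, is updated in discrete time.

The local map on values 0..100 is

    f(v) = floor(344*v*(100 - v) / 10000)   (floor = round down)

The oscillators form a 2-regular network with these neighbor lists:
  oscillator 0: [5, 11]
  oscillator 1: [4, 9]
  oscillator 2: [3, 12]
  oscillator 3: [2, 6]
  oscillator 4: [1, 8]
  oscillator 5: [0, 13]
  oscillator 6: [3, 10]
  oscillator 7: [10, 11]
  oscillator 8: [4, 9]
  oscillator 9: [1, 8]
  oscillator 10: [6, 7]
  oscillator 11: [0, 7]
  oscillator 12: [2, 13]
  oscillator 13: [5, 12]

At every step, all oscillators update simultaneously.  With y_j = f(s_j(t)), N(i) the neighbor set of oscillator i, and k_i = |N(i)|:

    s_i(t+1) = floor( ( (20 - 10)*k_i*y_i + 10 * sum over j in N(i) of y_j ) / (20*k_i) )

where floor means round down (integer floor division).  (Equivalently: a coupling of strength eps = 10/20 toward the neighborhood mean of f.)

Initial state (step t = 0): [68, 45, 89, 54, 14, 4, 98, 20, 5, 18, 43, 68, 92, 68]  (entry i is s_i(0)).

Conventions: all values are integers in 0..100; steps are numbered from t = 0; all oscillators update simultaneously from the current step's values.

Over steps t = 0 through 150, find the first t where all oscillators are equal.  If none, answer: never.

Answer: never
Key observation: The state at step 6 reappears at step 10 — the system is in a cycle of period 4 from step 6 on.  No step 0..10 is synchronized, and the cycle repeats forever, so no step up to 150 (or ever) has all oscillators equal.

Derivation:
t=0: [68, 45, 89, 54, 14, 4, 98, 20, 5, 18, 43, 68, 92, 68]  (not all equal)
t=1: [58, 65, 44, 52, 45, 43, 45, 67, 30, 50, 57, 69, 39, 46]  (not all equal)
t=2: [80, 81, 83, 84, 80, 84, 84, 77, 78, 80, 82, 76, 82, 83]  (not all equal)
t=3: [54, 53, 48, 46, 55, 48, 47, 58, 57, 55, 51, 59, 49, 48]  (not all equal)
t=4: [84, 85, 85, 85, 84, 85, 85, 83, 84, 84, 84, 83, 85, 85]  (not all equal)
t=5: [45, 44, 43, 43, 45, 43, 43, 47, 46, 45, 45, 47, 43, 43]  (not all equal)
t=6: [84, 84, 84, 84, 84, 84, 84, 85, 85, 84, 84, 85, 84, 84]  (not all equal)
t=7: [45, 46, 46, 46, 45, 46, 46, 43, 44, 45, 45, 43, 46, 46]  (not all equal)
t=8: [84, 85, 85, 85, 84, 85, 85, 84, 84, 84, 84, 84, 85, 85]  (not all equal)
t=9: [45, 44, 43, 43, 45, 43, 43, 46, 46, 45, 45, 46, 43, 43]  (not all equal)
t=10: [84, 84, 84, 84, 84, 84, 84, 85, 85, 84, 84, 85, 84, 84]  (not all equal)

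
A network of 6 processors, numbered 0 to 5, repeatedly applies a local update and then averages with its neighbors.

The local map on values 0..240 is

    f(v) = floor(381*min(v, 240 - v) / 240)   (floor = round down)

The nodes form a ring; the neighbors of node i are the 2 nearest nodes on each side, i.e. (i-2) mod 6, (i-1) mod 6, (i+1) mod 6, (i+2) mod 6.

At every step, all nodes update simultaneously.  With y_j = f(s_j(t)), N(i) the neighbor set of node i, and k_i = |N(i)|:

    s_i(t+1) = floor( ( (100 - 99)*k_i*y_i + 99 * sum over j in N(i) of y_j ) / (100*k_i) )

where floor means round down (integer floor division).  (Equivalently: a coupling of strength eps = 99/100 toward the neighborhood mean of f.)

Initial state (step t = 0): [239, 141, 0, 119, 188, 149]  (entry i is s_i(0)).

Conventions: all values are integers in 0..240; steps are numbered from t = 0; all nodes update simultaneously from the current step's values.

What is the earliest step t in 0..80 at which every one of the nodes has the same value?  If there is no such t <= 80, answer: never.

Simulating step by step:
t=0: [239, 141, 0, 119, 188, 149]  (not all equal)
t=1: [94, 83, 105, 96, 83, 107]  (not all equal)
t=2: [149, 158, 141, 149, 158, 141]  (not all equal)
t=3: [143, 150, 137, 143, 150, 137]  (not all equal)
t=4: [152, 157, 147, 152, 157, 147]  (not all equal)
t=5: [139, 142, 135, 139, 142, 135]  (not all equal)
t=6: [160, 162, 157, 160, 162, 157]  (not all equal)
t=7: [127, 128, 125, 127, 128, 125]  (not all equal)
t=8: [179, 180, 178, 179, 180, 178]  (not all equal)
t=9: [96, 96, 95, 96, 96, 95]  (not all equal)
t=10: [151, 151, 151, 151, 151, 151]  (all equal)

Answer: 10
Key observation: Synchronization is absorbing here: once all nodes are equal they stay equal, and step 10 is the first all-equal step.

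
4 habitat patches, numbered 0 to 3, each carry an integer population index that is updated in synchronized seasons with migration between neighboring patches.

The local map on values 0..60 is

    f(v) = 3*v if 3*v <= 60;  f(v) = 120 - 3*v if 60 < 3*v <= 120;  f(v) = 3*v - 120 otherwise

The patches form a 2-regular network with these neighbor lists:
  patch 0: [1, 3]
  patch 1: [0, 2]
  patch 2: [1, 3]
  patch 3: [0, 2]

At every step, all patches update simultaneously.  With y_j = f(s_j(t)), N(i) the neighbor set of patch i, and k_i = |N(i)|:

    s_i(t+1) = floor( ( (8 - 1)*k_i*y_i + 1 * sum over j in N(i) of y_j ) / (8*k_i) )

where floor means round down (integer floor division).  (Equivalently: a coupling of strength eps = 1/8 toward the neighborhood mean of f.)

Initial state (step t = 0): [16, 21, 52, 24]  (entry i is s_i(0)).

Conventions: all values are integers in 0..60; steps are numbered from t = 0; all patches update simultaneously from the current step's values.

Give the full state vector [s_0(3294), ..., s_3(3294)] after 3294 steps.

Answer: [12, 12, 12, 12]
Key observation: The state at step 16, [12, 12, 12, 12], reappears at step 18: the system is in a cycle of period 2 from step 16 on.  Therefore the state at step 3294 equals the state at step 16 + ((3294 - 16) mod 2) = 16, which is [12, 12, 12, 12].

Derivation:
t=0: [16, 21, 52, 24]
t=1: [48, 55, 38, 47]
t=2: [25, 41, 9, 20]
t=3: [43, 7, 27, 57]
t=4: [12, 21, 38, 47]
t=5: [36, 52, 10, 21]
t=6: [16, 34, 32, 52]
t=7: [45, 20, 24, 36]
t=8: [17, 56, 46, 14]
t=9: [50, 46, 21, 41]
t=10: [27, 21, 51, 8]
t=11: [39, 54, 33, 25]
t=12: [8, 38, 23, 40]
t=13: [21, 9, 45, 4]
t=14: [52, 28, 15, 15]
t=15: [36, 36, 44, 44]
t=16: [12, 12, 12, 12]
t=17: [36, 36, 36, 36]
t=18: [12, 12, 12, 12]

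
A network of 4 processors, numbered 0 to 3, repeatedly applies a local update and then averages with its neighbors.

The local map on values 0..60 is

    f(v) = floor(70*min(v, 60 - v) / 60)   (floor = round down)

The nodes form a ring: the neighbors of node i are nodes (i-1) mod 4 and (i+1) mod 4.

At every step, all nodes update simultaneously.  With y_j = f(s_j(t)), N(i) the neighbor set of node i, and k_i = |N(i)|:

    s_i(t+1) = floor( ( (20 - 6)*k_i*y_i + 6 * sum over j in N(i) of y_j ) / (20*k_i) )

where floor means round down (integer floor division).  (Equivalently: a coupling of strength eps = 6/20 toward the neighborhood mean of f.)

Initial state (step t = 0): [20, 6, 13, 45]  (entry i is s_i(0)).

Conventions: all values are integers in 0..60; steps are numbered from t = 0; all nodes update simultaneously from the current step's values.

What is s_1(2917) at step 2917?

Simulating step by step:
t=0: [20, 6, 13, 45]
t=1: [19, 10, 14, 17]
t=2: [19, 13, 15, 19]
t=3: [20, 16, 17, 21]
t=4: [22, 18, 19, 23]
t=5: [24, 21, 22, 25]
t=6: [27, 24, 25, 28]
t=7: [30, 28, 29, 31]
t=8: [34, 32, 32, 33]
t=9: [30, 31, 31, 31]
t=10: [34, 33, 33, 33]
t=11: [30, 30, 31, 30]
t=12: [35, 34, 33, 34]
t=13: [29, 30, 30, 30]
t=14: [33, 34, 35, 34]
t=15: [30, 30, 29, 30]
t=16: [35, 34, 33, 34]

Answer: s_1(2917) = 30
Key observation: The state at step 12, [35, 34, 33, 34], reappears at step 16: the system is in a cycle of period 4 from step 12 on.  Therefore the state at step 2917 equals the state at step 12 + ((2917 - 12) mod 4) = 13, which is [29, 30, 30, 30].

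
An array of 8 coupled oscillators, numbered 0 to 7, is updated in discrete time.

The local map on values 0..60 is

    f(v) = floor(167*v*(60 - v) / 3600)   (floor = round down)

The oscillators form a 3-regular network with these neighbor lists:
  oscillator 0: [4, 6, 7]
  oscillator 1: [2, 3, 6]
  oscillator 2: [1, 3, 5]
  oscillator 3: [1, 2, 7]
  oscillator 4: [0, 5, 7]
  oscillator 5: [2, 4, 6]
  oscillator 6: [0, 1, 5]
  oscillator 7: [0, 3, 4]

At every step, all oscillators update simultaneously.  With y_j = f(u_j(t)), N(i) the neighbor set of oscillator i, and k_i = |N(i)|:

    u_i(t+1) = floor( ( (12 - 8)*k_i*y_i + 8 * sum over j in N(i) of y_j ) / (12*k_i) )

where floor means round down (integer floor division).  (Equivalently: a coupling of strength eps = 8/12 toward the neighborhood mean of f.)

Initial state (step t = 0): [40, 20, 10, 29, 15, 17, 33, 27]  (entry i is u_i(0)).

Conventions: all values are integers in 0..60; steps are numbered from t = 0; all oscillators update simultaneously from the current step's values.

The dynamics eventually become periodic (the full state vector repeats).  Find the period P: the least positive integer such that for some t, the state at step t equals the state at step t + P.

Answer: 2
Key observation: The state at step 3, [37, 37, 37, 37, 37, 37, 37, 37], reappears at step 5 — and no state repeats earlier — so the cycle the system enters has period 2.

Derivation:
t=0: [40, 20, 10, 29, 15, 17, 33, 27]
t=1: [37, 35, 32, 36, 35, 32, 37, 37]
t=2: [39, 40, 40, 40, 39, 40, 39, 39]
t=3: [37, 37, 37, 37, 37, 37, 37, 37]
t=4: [39, 39, 39, 39, 39, 39, 39, 39]
t=5: [37, 37, 37, 37, 37, 37, 37, 37]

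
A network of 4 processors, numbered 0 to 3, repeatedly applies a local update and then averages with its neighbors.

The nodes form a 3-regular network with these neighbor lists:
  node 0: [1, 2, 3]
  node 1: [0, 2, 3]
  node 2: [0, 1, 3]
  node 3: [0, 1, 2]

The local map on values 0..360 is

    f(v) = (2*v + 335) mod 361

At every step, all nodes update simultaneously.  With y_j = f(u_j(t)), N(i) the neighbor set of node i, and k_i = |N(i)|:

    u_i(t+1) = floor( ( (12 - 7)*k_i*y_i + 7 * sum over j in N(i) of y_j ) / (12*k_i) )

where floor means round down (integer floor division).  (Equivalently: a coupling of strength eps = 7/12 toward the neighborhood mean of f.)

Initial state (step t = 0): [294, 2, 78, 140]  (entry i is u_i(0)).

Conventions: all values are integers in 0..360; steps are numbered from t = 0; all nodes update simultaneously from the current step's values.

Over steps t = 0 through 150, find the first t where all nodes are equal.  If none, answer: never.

Answer: 7
Key observation: Synchronization is absorbing here: once all nodes are equal they stay equal, and step 7 is the first all-equal step.

Derivation:
t=0: [294, 2, 78, 140]  (not all equal)
t=1: [224, 255, 208, 236]  (not all equal)
t=2: [71, 85, 64, 76]  (not all equal)
t=3: [120, 126, 117, 122]  (not all equal)
t=4: [215, 218, 214, 216]  (not all equal)
t=5: [44, 45, 43, 44]  (not all equal)
t=6: [62, 62, 61, 62]  (not all equal)
t=7: [97, 97, 97, 97]  (all equal)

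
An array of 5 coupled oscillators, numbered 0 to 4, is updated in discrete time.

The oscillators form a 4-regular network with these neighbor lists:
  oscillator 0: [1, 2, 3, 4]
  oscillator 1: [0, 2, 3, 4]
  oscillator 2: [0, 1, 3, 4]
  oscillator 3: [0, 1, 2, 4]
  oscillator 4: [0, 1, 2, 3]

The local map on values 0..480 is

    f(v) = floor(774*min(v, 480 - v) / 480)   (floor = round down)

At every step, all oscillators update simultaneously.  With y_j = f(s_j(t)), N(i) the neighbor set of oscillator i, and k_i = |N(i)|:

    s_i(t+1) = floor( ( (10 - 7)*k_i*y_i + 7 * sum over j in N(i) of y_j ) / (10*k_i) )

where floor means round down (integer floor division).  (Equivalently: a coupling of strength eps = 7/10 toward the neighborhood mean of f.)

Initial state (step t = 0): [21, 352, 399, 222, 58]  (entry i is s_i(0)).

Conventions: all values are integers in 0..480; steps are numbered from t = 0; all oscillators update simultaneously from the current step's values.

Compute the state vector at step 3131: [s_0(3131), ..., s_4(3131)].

Simulating step by step:
t=0: [21, 352, 399, 222, 58]
t=1: [147, 169, 159, 187, 154]
t=2: [259, 263, 261, 267, 260]
t=3: [351, 350, 351, 350, 351]
t=4: [208, 208, 208, 208, 208]
t=5: [335, 335, 335, 335, 335]
t=6: [233, 233, 233, 233, 233]
t=7: [375, 375, 375, 375, 375]
t=8: [169, 169, 169, 169, 169]
t=9: [272, 272, 272, 272, 272]
t=10: [335, 335, 335, 335, 335]

Answer: [233, 233, 233, 233, 233]
Key observation: The state at step 5, [335, 335, 335, 335, 335], reappears at step 10: the system is in a cycle of period 5 from step 5 on.  Therefore the state at step 3131 equals the state at step 5 + ((3131 - 5) mod 5) = 6, which is [233, 233, 233, 233, 233].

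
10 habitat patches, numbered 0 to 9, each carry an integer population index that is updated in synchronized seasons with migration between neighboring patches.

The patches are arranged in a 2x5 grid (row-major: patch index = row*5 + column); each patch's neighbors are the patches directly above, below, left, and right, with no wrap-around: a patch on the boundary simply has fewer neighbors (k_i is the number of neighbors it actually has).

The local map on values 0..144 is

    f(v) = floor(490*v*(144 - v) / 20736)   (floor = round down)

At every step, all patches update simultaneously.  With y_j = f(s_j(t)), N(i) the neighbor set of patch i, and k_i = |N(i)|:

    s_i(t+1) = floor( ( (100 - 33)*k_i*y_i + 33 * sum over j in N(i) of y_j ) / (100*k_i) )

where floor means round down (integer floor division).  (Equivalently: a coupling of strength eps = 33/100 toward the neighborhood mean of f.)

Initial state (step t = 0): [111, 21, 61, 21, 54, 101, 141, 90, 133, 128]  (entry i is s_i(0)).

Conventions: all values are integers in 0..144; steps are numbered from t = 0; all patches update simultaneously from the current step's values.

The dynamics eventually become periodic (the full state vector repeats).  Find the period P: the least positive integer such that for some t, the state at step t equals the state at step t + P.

Answer: 2
Key observation: The state at step 10, [121, 121, 121, 121, 121, 121, 121, 121, 121, 121], reappears at step 12 — and no state repeats earlier — so the cycle the system enters has period 2.

Derivation:
t=0: [111, 21, 61, 21, 54, 101, 141, 90, 133, 128]
t=1: [84, 64, 105, 70, 94, 84, 36, 94, 47, 56]
t=2: [119, 114, 103, 116, 113, 114, 99, 106, 110, 113]
t=3: [73, 83, 93, 80, 81, 82, 98, 95, 86, 82]
t=4: [121, 117, 113, 118, 120, 118, 109, 109, 116, 119]
t=5: [67, 75, 80, 73, 68, 73, 86, 87, 76, 70]
t=6: [121, 121, 120, 121, 122, 121, 118, 117, 121, 122]
t=7: [65, 66, 68, 65, 63, 66, 70, 72, 65, 63]
t=8: [121, 121, 121, 121, 120, 121, 121, 121, 121, 120]
t=9: [65, 65, 65, 65, 67, 65, 65, 65, 65, 67]
t=10: [121, 121, 121, 121, 121, 121, 121, 121, 121, 121]
t=11: [65, 65, 65, 65, 65, 65, 65, 65, 65, 65]
t=12: [121, 121, 121, 121, 121, 121, 121, 121, 121, 121]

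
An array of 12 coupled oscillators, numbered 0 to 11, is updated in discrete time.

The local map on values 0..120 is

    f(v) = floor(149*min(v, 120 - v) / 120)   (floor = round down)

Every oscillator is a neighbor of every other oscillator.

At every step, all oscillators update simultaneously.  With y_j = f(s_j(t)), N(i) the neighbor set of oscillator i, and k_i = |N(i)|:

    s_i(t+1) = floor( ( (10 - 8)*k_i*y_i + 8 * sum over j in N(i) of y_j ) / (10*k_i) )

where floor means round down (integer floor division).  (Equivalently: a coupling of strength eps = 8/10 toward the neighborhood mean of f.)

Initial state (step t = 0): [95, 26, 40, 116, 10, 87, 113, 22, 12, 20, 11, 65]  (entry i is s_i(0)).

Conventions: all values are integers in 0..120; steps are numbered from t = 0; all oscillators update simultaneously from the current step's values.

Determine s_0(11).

Simulating step by step:
t=0: [95, 26, 40, 116, 10, 87, 113, 22, 12, 20, 11, 65]
t=1: [27, 27, 29, 23, 24, 28, 24, 26, 25, 26, 25, 32]
t=2: [32, 32, 32, 31, 31, 32, 31, 32, 32, 32, 32, 33]
t=3: [38, 38, 38, 38, 38, 38, 38, 38, 38, 38, 38, 38]
t=4: [47, 47, 47, 47, 47, 47, 47, 47, 47, 47, 47, 47]
t=5: [58, 58, 58, 58, 58, 58, 58, 58, 58, 58, 58, 58]
t=6: [72, 72, 72, 72, 72, 72, 72, 72, 72, 72, 72, 72]
t=7: [59, 59, 59, 59, 59, 59, 59, 59, 59, 59, 59, 59]
t=8: [73, 73, 73, 73, 73, 73, 73, 73, 73, 73, 73, 73]
t=9: [58, 58, 58, 58, 58, 58, 58, 58, 58, 58, 58, 58]
t=10: [72, 72, 72, 72, 72, 72, 72, 72, 72, 72, 72, 72]
t=11: [59, 59, 59, 59, 59, 59, 59, 59, 59, 59, 59, 59]

Answer: s_0(11) = 59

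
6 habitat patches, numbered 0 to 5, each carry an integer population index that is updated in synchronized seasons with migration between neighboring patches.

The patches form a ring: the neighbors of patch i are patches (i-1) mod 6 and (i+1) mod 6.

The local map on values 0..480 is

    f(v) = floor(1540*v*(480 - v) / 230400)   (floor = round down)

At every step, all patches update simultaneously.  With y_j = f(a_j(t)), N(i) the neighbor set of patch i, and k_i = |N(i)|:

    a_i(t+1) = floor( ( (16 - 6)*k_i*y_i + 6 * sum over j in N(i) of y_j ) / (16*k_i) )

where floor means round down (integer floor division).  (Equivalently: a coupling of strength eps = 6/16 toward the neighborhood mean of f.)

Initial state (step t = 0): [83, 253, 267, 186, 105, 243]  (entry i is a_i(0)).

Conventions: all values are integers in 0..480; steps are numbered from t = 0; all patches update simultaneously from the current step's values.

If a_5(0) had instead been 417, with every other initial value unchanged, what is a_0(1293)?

Simulating step by step:
t=0: [83, 253, 267, 186, 105, 417]
t=1: [242, 351, 377, 348, 265, 199]
t=2: [366, 309, 276, 311, 365, 376]
t=3: [288, 343, 367, 342, 289, 267]
t=4: [360, 317, 291, 317, 360, 375]
t=5: [294, 338, 358, 338, 294, 272]
t=6: [359, 323, 301, 323, 359, 373]
t=7: [294, 333, 351, 333, 294, 275]
t=8: [359, 329, 311, 329, 359, 371]
t=9: [294, 327, 343, 327, 294, 277]
t=10: [361, 336, 321, 336, 361, 371]
t=11: [290, 319, 334, 319, 290, 276]
t=12: [364, 344, 331, 344, 364, 373]
t=13: [284, 309, 322, 309, 284, 272]
t=14: [369, 354, 344, 354, 369, 375]
t=15: [275, 295, 306, 295, 275, 266]
t=16: [374, 364, 358, 364, 374, 378]
t=17: [266, 280, 287, 280, 266, 259]
t=18: [379, 374, 371, 374, 379, 381]
t=19: [256, 263, 267, 263, 256, 253]
t=20: [382, 381, 380, 381, 382, 383]
t=21: [250, 251, 252, 251, 250, 248]
t=22: [384, 384, 384, 384, 384, 384]
t=23: [246, 246, 246, 246, 246, 246]
t=24: [384, 384, 384, 384, 384, 384]

Answer: a_0(1293) = 246
Key observation: The state at step 22, [384, 384, 384, 384, 384, 384], reappears at step 24: the system is in a cycle of period 2 from step 22 on.  Therefore the state at step 1293 equals the state at step 22 + ((1293 - 22) mod 2) = 23, which is [246, 246, 246, 246, 246, 246].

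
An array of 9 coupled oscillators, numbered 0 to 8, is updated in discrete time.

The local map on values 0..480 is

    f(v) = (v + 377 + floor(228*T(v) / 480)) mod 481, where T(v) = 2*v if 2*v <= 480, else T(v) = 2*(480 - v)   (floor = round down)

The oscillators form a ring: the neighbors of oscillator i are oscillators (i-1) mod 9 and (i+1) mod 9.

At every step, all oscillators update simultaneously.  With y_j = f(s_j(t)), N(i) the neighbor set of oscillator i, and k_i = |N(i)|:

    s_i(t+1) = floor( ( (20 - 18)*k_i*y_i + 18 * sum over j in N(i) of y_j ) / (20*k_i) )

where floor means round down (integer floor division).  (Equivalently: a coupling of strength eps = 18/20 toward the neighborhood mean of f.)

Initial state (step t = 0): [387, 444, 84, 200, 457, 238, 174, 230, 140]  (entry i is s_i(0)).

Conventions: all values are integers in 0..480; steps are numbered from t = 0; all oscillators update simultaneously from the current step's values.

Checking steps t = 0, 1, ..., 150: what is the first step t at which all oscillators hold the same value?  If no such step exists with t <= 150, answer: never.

Simulating step by step:
t=0: [387, 444, 84, 200, 457, 238, 174, 230, 140]  (not all equal)
t=1: [281, 230, 302, 223, 328, 310, 340, 216, 338]  (not all equal)
t=2: [357, 364, 340, 363, 350, 368, 344, 363, 344]  (not all equal)
t=3: [369, 369, 369, 369, 369, 369, 369, 369, 369]  (all equal)

Answer: 3
Key observation: Synchronization is absorbing here: once all oscillators are equal they stay equal, and step 3 is the first all-equal step.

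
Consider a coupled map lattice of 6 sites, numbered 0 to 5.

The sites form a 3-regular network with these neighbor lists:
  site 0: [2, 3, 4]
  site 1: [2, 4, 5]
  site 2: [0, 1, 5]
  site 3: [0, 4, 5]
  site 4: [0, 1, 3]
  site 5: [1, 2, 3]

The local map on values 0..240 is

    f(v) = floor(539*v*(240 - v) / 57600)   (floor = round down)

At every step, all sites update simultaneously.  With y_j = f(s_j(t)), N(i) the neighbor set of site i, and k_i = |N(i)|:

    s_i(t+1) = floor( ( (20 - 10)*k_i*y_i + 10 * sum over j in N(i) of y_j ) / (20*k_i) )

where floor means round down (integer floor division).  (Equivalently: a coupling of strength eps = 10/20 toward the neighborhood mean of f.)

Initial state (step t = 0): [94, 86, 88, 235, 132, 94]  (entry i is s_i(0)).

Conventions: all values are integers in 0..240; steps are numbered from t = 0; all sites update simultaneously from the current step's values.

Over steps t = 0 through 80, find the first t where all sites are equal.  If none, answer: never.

Answer: 3
Key observation: Synchronization is absorbing here: once all sites are equal they stay equal, and step 3 is the first all-equal step.

Derivation:
t=0: [94, 86, 88, 235, 132, 94]  (not all equal)
t=1: [108, 125, 125, 69, 110, 107]  (not all equal)
t=2: [129, 133, 133, 121, 129, 129]  (not all equal)
t=3: [133, 133, 133, 133, 133, 133]  (all equal)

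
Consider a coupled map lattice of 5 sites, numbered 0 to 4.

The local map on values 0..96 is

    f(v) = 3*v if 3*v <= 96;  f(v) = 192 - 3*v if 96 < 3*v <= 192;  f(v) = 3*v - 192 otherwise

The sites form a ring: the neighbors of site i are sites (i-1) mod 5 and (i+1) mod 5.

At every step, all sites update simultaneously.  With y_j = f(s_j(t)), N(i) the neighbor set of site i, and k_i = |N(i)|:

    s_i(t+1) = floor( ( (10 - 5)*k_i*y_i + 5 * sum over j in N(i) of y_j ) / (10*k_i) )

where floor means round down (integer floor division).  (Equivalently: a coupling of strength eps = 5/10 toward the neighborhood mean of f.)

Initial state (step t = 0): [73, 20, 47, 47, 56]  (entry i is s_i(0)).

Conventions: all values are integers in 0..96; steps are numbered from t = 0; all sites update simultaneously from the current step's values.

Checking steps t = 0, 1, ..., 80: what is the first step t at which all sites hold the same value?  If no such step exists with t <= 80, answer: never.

Answer: never
Key observation: The state at step 35 reappears at step 37 — the system is in a cycle of period 2 from step 35 on.  No step 0..37 is synchronized, and the cycle repeats forever, so no step up to 80 (or ever) has all sites equal.

Derivation:
t=0: [73, 20, 47, 47, 56]  (not all equal)
t=1: [34, 49, 53, 44, 31]  (not all equal)
t=2: [79, 53, 42, 61, 84]  (not all equal)
t=3: [45, 44, 43, 36, 43]  (not all equal)
t=4: [59, 60, 67, 73, 66]  (not all equal)
t=5: [12, 12, 14, 17, 13]  (not all equal)
t=6: [36, 37, 42, 45, 41]  (not all equal)
t=7: [79, 78, 67, 62, 69]  (not all equal)
t=8: [36, 34, 16, 9, 20]  (not all equal)
t=9: [79, 78, 53, 40, 57]  (not all equal)
t=10: [38, 40, 45, 49, 39]  (not all equal)
t=11: [75, 69, 57, 55, 68]  (not all equal)
t=12: [23, 21, 21, 21, 21]  (not all equal)
t=13: [66, 64, 63, 63, 64]  (not all equal)
t=14: [3, 2, 2, 2, 2]  (not all equal)
t=15: [7, 6, 6, 6, 6]  (not all equal)
t=16: [19, 18, 18, 18, 18]  (not all equal)
t=17: [55, 54, 54, 54, 54]  (not all equal)
t=18: [28, 29, 30, 30, 29]  (not all equal)
t=19: [85, 87, 89, 89, 87]  (not all equal)
t=20: [66, 69, 73, 73, 69]  (not all equal)
t=21: [10, 15, 24, 24, 15]  (not all equal)
t=22: [37, 48, 65, 65, 48]  (not all equal)
t=23: [64, 45, 14, 14, 45]  (not all equal)
t=24: [28, 39, 45, 45, 39]  (not all equal)
t=25: [79, 72, 61, 61, 72]  (not all equal)
t=26: [34, 25, 12, 12, 25]  (not all equal)
t=27: [82, 69, 45, 45, 69]  (not all equal)
t=28: [34, 35, 46, 46, 35]  (not all equal)
t=29: [88, 79, 62, 62, 79]  (not all equal)
t=30: [58, 42, 15, 15, 42]  (not all equal)
t=31: [42, 48, 50, 50, 48]  (not all equal)
t=32: [57, 51, 43, 43, 51]  (not all equal)
t=33: [30, 40, 57, 57, 40]  (not all equal)
t=34: [81, 63, 33, 33, 63]  (not all equal)
t=35: [27, 37, 70, 70, 37]  (not all equal)
t=36: [81, 65, 33, 33, 65]  (not all equal)
t=37: [27, 37, 70, 70, 37]  (not all equal)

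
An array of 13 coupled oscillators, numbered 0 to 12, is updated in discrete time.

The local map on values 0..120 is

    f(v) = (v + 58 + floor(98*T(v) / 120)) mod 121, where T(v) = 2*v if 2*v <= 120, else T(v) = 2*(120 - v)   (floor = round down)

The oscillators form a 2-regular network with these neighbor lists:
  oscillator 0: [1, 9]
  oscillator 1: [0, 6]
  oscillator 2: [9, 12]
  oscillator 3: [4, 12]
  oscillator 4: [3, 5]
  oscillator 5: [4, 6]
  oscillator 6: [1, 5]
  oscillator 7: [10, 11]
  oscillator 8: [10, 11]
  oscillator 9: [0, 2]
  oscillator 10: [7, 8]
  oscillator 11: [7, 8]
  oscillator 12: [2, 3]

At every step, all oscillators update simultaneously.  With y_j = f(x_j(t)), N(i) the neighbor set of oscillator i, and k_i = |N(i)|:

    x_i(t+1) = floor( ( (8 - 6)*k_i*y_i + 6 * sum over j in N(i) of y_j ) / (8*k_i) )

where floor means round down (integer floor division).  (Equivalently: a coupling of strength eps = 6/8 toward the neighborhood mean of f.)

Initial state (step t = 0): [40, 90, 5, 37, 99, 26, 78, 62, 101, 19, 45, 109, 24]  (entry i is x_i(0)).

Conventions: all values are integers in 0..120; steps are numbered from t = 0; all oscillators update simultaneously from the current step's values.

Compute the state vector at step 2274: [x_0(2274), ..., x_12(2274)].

Simulating step by step:
t=0: [40, 90, 5, 37, 99, 26, 78, 62, 101, 19, 45, 109, 24]
t=1: [79, 65, 58, 34, 32, 58, 51, 67, 61, 69, 74, 76, 39]
t=2: [88, 80, 70, 29, 48, 56, 85, 86, 87, 86, 90, 90, 52]
t=3: [79, 79, 78, 54, 52, 74, 82, 76, 76, 81, 77, 77, 56]
t=4: [81, 81, 82, 78, 80, 79, 83, 84, 84, 82, 84, 84, 81]
t=5: [81, 80, 81, 81, 82, 81, 81, 79, 79, 81, 79, 79, 81]
t=6: [81, 81, 81, 81, 81, 81, 81, 82, 82, 81, 82, 82, 81]
t=7: [81, 81, 81, 81, 81, 81, 81, 81, 81, 81, 81, 81, 81]
t=8: [81, 81, 81, 81, 81, 81, 81, 81, 81, 81, 81, 81, 81]

Answer: [81, 81, 81, 81, 81, 81, 81, 81, 81, 81, 81, 81, 81]
Key observation: The state at step 7, [81, 81, 81, 81, 81, 81, 81, 81, 81, 81, 81, 81, 81], reappears at step 8: the system is in a cycle of period 1 from step 7 on.  Therefore the state at step 2274 equals the state at step 7 + ((2274 - 7) mod 1) = 7, which is [81, 81, 81, 81, 81, 81, 81, 81, 81, 81, 81, 81, 81].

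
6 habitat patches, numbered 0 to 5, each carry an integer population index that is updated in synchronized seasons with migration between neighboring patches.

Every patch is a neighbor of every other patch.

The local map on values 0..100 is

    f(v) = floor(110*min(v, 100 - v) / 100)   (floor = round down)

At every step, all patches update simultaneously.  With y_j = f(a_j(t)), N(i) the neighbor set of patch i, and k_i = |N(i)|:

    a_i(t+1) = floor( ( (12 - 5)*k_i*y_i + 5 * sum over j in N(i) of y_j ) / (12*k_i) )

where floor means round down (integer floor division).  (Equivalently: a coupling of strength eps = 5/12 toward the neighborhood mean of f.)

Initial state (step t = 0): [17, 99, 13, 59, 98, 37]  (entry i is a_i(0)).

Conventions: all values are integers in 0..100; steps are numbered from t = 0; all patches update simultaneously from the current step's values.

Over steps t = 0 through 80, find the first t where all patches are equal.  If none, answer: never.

Answer: 7
Key observation: Synchronization is absorbing here: once all patches are equal they stay equal, and step 7 is the first all-equal step.

Derivation:
t=0: [17, 99, 13, 59, 98, 37]  (not all equal)
t=1: [19, 10, 17, 32, 11, 30]  (not all equal)
t=2: [20, 16, 19, 28, 16, 27]  (not all equal)
t=3: [22, 19, 21, 26, 19, 25]  (not all equal)
t=4: [23, 21, 23, 25, 21, 25]  (not all equal)
t=5: [25, 24, 25, 26, 24, 26]  (not all equal)
t=6: [27, 26, 27, 27, 26, 27]  (not all equal)
t=7: [28, 28, 28, 28, 28, 28]  (all equal)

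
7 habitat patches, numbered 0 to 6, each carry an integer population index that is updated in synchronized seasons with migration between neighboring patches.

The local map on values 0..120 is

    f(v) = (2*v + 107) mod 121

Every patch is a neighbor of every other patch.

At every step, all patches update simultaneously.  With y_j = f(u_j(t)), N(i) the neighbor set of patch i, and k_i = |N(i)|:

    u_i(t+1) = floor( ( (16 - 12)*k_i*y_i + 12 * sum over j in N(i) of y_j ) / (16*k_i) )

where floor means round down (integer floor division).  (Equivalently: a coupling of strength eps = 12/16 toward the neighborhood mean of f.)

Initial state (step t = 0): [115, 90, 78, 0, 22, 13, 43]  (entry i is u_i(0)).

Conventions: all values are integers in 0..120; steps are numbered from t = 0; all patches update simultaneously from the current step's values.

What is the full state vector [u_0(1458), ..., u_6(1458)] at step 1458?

Answer: [36, 36, 36, 36, 36, 36, 36]
Key observation: The state at step 4, [91, 91, 91, 91, 91, 91, 91], reappears at step 14: the system is in a cycle of period 10 from step 4 on.  Therefore the state at step 1458 equals the state at step 4 + ((1458 - 4) mod 10) = 8, which is [36, 36, 36, 36, 36, 36, 36].

Derivation:
t=0: [115, 90, 78, 0, 22, 13, 43]
t=1: [59, 53, 50, 61, 51, 49, 56]
t=2: [95, 94, 93, 96, 93, 93, 94]
t=3: [53, 53, 52, 53, 52, 52, 53]
t=4: [91, 91, 91, 91, 91, 91, 91]
t=5: [47, 47, 47, 47, 47, 47, 47]
t=6: [80, 80, 80, 80, 80, 80, 80]
t=7: [25, 25, 25, 25, 25, 25, 25]
t=8: [36, 36, 36, 36, 36, 36, 36]
t=9: [58, 58, 58, 58, 58, 58, 58]
t=10: [102, 102, 102, 102, 102, 102, 102]
t=11: [69, 69, 69, 69, 69, 69, 69]
t=12: [3, 3, 3, 3, 3, 3, 3]
t=13: [113, 113, 113, 113, 113, 113, 113]
t=14: [91, 91, 91, 91, 91, 91, 91]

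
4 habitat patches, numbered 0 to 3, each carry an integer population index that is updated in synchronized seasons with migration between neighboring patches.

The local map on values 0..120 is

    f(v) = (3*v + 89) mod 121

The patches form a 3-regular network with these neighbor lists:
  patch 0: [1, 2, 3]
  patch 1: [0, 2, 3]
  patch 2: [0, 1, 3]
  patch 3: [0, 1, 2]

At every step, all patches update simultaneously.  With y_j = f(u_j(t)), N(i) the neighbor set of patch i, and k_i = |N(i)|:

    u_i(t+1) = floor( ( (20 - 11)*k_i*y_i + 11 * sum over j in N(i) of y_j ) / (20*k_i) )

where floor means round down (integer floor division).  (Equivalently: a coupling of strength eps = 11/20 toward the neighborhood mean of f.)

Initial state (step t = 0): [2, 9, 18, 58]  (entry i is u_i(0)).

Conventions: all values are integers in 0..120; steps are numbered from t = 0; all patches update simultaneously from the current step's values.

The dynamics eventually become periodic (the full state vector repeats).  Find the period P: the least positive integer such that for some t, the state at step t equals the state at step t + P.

Answer: 5
Key observation: The state at step 12, [3, 4, 2, 2], reappears at step 17 — and no state repeats earlier — so the cycle the system enters has period 5.

Derivation:
t=0: [2, 9, 18, 58]
t=1: [71, 77, 52, 52]
t=2: [42, 47, 27, 27]
t=3: [80, 84, 68, 68]
t=4: [76, 79, 66, 66]
t=5: [65, 68, 57, 57]
t=6: [34, 37, 28, 28]
t=7: [65, 67, 60, 60]
t=8: [37, 39, 33, 33]
t=9: [75, 77, 72, 72]
t=10: [69, 71, 67, 67]
t=11: [52, 54, 51, 51]
t=12: [3, 4, 2, 2]
t=13: [97, 98, 96, 96]
t=14: [16, 17, 15, 15]
t=15: [15, 16, 14, 14]
t=16: [12, 13, 11, 11]
t=17: [3, 4, 2, 2]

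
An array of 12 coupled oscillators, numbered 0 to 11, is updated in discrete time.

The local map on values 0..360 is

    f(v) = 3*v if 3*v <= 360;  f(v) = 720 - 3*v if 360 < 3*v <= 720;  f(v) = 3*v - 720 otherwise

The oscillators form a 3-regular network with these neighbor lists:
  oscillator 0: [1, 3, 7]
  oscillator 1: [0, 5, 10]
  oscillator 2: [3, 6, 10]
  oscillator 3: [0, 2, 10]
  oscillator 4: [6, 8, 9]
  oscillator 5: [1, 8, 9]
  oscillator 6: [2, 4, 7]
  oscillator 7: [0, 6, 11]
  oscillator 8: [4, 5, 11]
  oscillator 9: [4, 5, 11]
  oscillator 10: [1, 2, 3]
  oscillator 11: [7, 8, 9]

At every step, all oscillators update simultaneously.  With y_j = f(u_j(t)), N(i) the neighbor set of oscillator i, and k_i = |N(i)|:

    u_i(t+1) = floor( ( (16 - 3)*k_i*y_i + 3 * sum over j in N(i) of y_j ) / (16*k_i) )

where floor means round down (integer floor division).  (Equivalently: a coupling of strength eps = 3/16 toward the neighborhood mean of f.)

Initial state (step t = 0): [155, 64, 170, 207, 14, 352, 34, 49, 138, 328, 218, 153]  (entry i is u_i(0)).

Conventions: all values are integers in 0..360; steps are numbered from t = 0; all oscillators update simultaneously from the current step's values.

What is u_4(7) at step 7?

Simulating step by step:
t=0: [155, 64, 170, 207, 14, 352, 34, 49, 138, 328, 218, 153]
t=1: [234, 197, 187, 113, 76, 320, 107, 158, 288, 254, 84, 256]
t=2: [59, 136, 186, 302, 216, 214, 300, 224, 149, 66, 243, 66]
t=3: [177, 270, 155, 172, 99, 112, 163, 73, 243, 182, 48, 193]
t=4: [185, 114, 243, 202, 267, 290, 235, 213, 55, 189, 151, 139]
t=5: [167, 314, 32, 120, 86, 163, 22, 96, 167, 157, 246, 271]
t=6: [232, 209, 105, 313, 243, 230, 93, 257, 214, 238, 57, 122]
t=7: [42, 89, 297, 209, 30, 35, 250, 82, 87, 29, 178, 296]

Answer: u_4(7) = 30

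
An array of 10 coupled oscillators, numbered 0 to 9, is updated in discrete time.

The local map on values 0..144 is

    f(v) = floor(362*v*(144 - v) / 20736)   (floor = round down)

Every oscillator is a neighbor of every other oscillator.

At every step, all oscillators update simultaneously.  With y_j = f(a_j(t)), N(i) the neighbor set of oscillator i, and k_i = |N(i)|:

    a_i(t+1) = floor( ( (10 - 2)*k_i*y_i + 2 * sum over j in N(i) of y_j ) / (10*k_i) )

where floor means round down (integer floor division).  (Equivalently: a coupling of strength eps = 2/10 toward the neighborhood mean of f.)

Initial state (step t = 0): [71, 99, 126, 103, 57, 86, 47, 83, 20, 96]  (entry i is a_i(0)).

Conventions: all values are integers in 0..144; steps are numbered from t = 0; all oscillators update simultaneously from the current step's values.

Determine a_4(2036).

Answer: a_4(2036) = 86
Key observation: The state at step 4, [86, 86, 86, 86, 86, 86, 86, 86, 86, 86], reappears at step 6: the system is in a cycle of period 2 from step 4 on.  Therefore the state at step 2036 equals the state at step 4 + ((2036 - 4) mod 2) = 4, which is [86, 86, 86, 86, 86, 86, 86, 86, 86, 86].

Derivation:
t=0: [71, 99, 126, 103, 57, 86, 47, 83, 20, 96]
t=1: [86, 76, 46, 73, 83, 84, 77, 84, 49, 78]
t=2: [86, 89, 79, 89, 87, 86, 89, 86, 82, 88]
t=3: [86, 85, 88, 85, 86, 86, 85, 86, 87, 86]
t=4: [86, 86, 86, 86, 86, 86, 86, 86, 86, 86]
t=5: [87, 87, 87, 87, 87, 87, 87, 87, 87, 87]
t=6: [86, 86, 86, 86, 86, 86, 86, 86, 86, 86]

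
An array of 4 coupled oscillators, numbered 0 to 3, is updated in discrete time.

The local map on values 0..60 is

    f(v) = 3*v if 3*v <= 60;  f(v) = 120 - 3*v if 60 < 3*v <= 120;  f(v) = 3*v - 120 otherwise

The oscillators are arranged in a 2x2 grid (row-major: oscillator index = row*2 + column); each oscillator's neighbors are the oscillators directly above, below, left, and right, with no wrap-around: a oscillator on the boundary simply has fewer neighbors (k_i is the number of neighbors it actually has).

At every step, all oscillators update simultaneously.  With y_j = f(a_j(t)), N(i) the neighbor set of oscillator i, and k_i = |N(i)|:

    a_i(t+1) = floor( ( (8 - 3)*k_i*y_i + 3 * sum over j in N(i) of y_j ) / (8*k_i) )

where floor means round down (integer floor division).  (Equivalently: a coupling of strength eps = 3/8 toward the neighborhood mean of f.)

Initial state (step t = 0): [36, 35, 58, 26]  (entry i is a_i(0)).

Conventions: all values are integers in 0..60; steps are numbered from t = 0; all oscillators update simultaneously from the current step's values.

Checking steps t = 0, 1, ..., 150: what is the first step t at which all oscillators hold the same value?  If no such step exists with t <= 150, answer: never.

Answer: 16
Key observation: Synchronization is absorbing here: once all oscillators are equal they stay equal, and step 16 is the first all-equal step.

Derivation:
t=0: [36, 35, 58, 26]  (not all equal)
t=1: [20, 19, 43, 39]  (not all equal)
t=2: [49, 47, 17, 14]  (not all equal)
t=3: [30, 26, 44, 39]  (not all equal)
t=4: [28, 32, 13, 12]  (not all equal)
t=5: [34, 28, 37, 34]  (not all equal)
t=6: [19, 29, 12, 19]  (not all equal)
t=7: [48, 42, 43, 48]  (not all equal)
t=8: [17, 12, 14, 17]  (not all equal)
t=9: [46, 41, 45, 46]  (not all equal)
t=10: [14, 8, 16, 14]  (not all equal)
t=11: [39, 30, 45, 39]  (not all equal)
t=12: [10, 19, 10, 10]  (not all equal)
t=13: [35, 46, 30, 35]  (not all equal)
t=14: [18, 16, 24, 18]  (not all equal)
t=15: [51, 50, 50, 51]  (not all equal)
t=16: [31, 31, 31, 31]  (all equal)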